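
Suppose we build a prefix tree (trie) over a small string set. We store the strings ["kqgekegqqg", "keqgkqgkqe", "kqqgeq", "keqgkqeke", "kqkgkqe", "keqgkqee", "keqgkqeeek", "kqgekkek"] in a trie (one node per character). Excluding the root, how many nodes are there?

37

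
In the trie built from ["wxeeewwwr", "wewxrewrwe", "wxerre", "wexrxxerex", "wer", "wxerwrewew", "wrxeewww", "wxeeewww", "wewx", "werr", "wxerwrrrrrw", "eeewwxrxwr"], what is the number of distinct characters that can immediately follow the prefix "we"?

3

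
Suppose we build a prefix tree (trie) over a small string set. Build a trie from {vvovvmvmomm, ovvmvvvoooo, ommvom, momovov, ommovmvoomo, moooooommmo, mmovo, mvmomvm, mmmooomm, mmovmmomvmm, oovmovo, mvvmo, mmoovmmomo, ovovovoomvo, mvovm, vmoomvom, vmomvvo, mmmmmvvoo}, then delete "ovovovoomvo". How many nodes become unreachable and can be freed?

Walk "ovovovoomvo" from the leaf back toward the root, removing each node that no remaining word uses.
The suffix "ovovoomvo" (9 nodes) is used only by "ovovovoomvo"; the node for "ov" still has the child "v", so pruning stops there.
Nodes removed: 9

9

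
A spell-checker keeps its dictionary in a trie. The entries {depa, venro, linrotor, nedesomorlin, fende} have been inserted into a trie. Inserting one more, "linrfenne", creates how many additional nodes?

5

The longest prefix of "linrfenne" already in the trie is "linr" (length 4).
New nodes needed: |"linrfenne"| − 4 = 9 − 4 = 5.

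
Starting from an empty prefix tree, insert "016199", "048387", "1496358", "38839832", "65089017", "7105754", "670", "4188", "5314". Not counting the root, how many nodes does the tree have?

51

Count nodes per top-level branch (shared prefixes stored once):
  '0'-branch (016199, 048387): 11 nodes
  '1'-branch (1496358): 7 nodes
  '3'-branch (38839832): 8 nodes
  '4'-branch (4188): 4 nodes
  '5'-branch (5314): 4 nodes
  '6'-branch (65089017, 670): 10 nodes
  '7'-branch (7105754): 7 nodes
Sum: 51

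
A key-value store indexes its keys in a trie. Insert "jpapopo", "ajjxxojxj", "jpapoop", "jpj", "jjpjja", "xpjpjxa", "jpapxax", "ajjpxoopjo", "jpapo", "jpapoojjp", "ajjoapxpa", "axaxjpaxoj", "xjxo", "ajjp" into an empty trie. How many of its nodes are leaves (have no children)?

Leaves are exactly the stored words that no other stored word extends.
Those words: "ajjoapxpa", "ajjpxoopjo", "ajjxxojxj", "axaxjpaxoj", "jjpjja", "jpapoojjp", "jpapoop", "jpapopo", "jpapxax", "jpj", "xjxo", "xpjpjxa"
Leaf count: 12

12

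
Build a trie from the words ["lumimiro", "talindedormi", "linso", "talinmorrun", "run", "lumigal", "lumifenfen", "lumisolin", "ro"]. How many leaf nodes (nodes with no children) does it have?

Leaves are exactly the stored words that no other stored word extends.
Those words: "linso", "lumifenfen", "lumigal", "lumimiro", "lumisolin", "ro", "run", "talindedormi", "talinmorrun"
Leaf count: 9

9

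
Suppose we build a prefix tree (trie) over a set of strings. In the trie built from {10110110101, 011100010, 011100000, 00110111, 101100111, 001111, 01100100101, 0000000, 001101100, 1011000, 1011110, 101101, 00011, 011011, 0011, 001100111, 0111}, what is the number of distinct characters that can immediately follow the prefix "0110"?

2

The children of the "0110" node are the distinct next characters among strings starting with "0110".
Distinct next characters after "0110": 0, 1.
That node has 2 child edges.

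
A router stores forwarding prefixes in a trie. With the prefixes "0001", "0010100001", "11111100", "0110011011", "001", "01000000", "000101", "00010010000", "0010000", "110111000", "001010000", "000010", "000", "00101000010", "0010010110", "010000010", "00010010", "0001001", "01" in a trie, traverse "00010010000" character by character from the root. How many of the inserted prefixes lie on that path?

5

Check each prefix of "00010010000" against the stored set — each match is an end-marker on the path.
Prefixes of the query that are stored words: "000", "0001", "0001001", "00010010", "00010010000"
Count: 5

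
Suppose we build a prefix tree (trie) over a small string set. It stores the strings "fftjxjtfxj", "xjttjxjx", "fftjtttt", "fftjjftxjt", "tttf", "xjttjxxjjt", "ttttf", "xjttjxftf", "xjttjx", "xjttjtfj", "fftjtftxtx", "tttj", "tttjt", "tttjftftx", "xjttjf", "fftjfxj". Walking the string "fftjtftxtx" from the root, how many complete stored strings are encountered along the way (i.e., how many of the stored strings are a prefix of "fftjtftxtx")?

Walk "fftjtftxtx" from the root; an end-of-word marker is hit whenever a stored word is a prefix of "fftjtftxtx".
Prefixes of the query that are stored words: "fftjtftxtx"
Count: 1

1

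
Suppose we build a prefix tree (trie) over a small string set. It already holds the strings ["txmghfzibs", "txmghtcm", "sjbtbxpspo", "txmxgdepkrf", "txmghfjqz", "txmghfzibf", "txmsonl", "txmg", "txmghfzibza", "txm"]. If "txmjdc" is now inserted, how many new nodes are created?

The longest prefix of "txmjdc" already in the trie is "txm" (length 3).
New nodes needed: |"txmjdc"| − 3 = 6 − 3 = 3.

3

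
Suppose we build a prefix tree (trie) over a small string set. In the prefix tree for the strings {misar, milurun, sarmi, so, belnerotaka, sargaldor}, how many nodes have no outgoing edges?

Leaves are exactly the stored words that no other stored word extends.
Those words: "belnerotaka", "milurun", "misar", "sargaldor", "sarmi", "so"
Leaf count: 6

6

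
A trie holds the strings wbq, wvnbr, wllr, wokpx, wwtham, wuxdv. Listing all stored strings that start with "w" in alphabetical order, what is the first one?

Filter for "w…" and sort: "wbq", "wllr", "wokpx", "wuxdv", "wvnbr", "wwtham"
Position 1: wbq

wbq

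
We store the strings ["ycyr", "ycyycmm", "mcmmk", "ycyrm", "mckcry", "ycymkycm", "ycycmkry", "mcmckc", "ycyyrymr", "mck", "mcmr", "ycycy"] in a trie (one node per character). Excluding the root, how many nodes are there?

37

Trie structure (* marks end of a word):
(root)
├─ m
│  └─ c
│     ├─ k *
│     │  └─ c
│     │     └─ r
│     │        └─ y *
│     └─ m
│        ├─ c
│        │  └─ k
│        │     └─ c *
│        ├─ m
│        │  └─ k *
│        └─ r *
└─ y
   └─ c
      └─ y
         ├─ c
         │  ├─ m
         │  │  └─ k
         │  │     └─ r
         │  │        └─ y *
         │  └─ y *
         ├─ m
         │  └─ k
         │     └─ y
         │        └─ c
         │           └─ m *
         ├─ r *
         │  └─ m *
         └─ y
            ├─ c
            │  └─ m
            │     └─ m *
            └─ r
               └─ y
                  └─ m
                     └─ r *
Counting every labelled node above: 37.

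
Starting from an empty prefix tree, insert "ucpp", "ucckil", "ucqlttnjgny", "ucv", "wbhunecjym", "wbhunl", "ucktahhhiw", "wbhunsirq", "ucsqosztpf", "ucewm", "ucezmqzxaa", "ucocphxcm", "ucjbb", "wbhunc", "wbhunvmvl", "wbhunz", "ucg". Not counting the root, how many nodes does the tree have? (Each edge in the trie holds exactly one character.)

For each word, the new-node count is its length minus the longest prefix already in the trie:
  "ucpp" → 4 new (u, c, p, p)
  "ucckil" → prefix "uc" already present; 4 new (c, k, i, l)
  "ucqlttnjgny" → prefix "uc" already present; 9 new (q, l, t, t, n, j, g, n, y)
  "ucv" → prefix "uc" already present; 1 new (v)
  "wbhunecjym" → 10 new (w, b, h, u, n, e, c, j, y, m)
  "wbhunl" → prefix "wbhun" already present; 1 new (l)
  "ucktahhhiw" → prefix "uc" already present; 8 new (k, t, a, h, h, h, i, w)
  "wbhunsirq" → prefix "wbhun" already present; 4 new (s, i, r, q)
  "ucsqosztpf" → prefix "uc" already present; 8 new (s, q, o, s, z, t, p, f)
  "ucewm" → prefix "uc" already present; 3 new (e, w, m)
  "ucezmqzxaa" → prefix "uce" already present; 7 new (z, m, q, z, x, a, a)
  "ucocphxcm" → prefix "uc" already present; 7 new (o, c, p, h, x, c, m)
  "ucjbb" → prefix "uc" already present; 3 new (j, b, b)
  "wbhunc" → prefix "wbhun" already present; 1 new (c)
  "wbhunvmvl" → prefix "wbhun" already present; 4 new (v, m, v, l)
  "wbhunz" → prefix "wbhun" already present; 1 new (z)
  "ucg" → prefix "uc" already present; 1 new (g)
Total nodes = 4 + 4 + 9 + 1 + 10 + 1 + 8 + 4 + 8 + 3 + 7 + 7 + 3 + 1 + 4 + 1 + 1 = 76

76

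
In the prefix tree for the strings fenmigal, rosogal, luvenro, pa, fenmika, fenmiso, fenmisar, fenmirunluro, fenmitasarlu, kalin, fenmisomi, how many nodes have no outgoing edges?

10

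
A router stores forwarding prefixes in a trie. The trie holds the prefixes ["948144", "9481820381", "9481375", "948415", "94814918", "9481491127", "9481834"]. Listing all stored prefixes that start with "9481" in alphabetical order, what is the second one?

948144

DFS of the "9481" subtree visits, in order: "9481375", "948144", "9481491127", "94814918", "9481820381", "9481834"
The 2nd is 948144.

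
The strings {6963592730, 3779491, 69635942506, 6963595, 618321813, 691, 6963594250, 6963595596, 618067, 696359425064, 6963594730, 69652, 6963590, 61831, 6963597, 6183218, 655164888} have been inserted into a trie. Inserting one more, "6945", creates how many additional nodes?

The longest prefix of "6945" already in the trie is "69" (length 2).
New nodes needed: |"6945"| − 2 = 4 − 2 = 2.

2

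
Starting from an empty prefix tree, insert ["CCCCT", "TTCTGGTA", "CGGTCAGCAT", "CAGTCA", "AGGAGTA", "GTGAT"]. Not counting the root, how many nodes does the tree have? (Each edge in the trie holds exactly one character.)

For each word, the new-node count is its length minus the longest prefix already in the trie:
  "CCCCT" → 5 new (C, C, C, C, T)
  "TTCTGGTA" → 8 new (T, T, C, T, G, G, T, A)
  "CGGTCAGCAT" → prefix "C" already present; 9 new (G, G, T, C, A, G, C, A, T)
  "CAGTCA" → prefix "C" already present; 5 new (A, G, T, C, A)
  "AGGAGTA" → 7 new (A, G, G, A, G, T, A)
  "GTGAT" → 5 new (G, T, G, A, T)
Total nodes = 5 + 8 + 9 + 5 + 7 + 5 = 39

39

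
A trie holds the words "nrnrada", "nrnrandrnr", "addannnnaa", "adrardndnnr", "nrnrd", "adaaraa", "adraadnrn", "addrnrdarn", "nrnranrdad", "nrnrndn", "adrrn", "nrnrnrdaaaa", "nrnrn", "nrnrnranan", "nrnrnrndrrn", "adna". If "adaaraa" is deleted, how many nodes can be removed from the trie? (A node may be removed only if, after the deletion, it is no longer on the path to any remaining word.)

5

After clearing the end-marker at "adaaraa", prune upward until reaching a node still needed by another word.
The suffix "aaraa" (5 nodes) is used only by "adaaraa"; the node for "ad" still has the child "d", so pruning stops there.
Nodes removed: 5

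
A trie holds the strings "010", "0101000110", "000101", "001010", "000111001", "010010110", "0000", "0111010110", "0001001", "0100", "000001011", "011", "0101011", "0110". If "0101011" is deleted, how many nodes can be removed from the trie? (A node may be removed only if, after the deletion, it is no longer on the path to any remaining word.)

2

After clearing the end-marker at "0101011", prune upward until reaching a node still needed by another word.
The suffix "11" (2 nodes) is used only by "0101011"; the node for "01010" still has the child "0", so pruning stops there.
Nodes removed: 2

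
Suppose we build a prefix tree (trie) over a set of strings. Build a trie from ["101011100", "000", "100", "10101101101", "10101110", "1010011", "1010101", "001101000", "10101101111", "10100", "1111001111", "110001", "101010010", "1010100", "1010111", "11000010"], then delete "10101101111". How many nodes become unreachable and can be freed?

2

After clearing the end-marker at "10101101111", prune upward until reaching a node still needed by another word.
The suffix "11" (2 nodes) is used only by "10101101111"; the node for "101011011" still has the child "0", so pruning stops there.
Nodes removed: 2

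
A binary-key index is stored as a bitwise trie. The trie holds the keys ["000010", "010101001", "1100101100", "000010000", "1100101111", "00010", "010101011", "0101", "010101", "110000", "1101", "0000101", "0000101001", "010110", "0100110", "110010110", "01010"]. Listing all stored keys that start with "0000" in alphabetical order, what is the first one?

000010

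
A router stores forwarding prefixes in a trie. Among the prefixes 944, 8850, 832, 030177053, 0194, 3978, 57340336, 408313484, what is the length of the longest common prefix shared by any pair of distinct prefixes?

The deepest shared node is where two words last agree before diverging.
"0194" and "030177053" agree on "0" (1 characters) before diverging; nothing deeper is shared.
Longest shared-prefix length: 1

1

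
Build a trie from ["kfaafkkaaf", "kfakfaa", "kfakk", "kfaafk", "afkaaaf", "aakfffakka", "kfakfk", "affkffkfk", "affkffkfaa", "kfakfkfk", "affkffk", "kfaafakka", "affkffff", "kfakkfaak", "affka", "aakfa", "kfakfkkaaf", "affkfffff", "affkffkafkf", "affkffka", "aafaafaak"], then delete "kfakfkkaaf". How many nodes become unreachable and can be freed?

After clearing the end-marker at "kfakfkkaaf", prune upward until reaching a node still needed by another word.
The suffix "kaaf" (4 nodes) is used only by "kfakfkkaaf"; the node for "kfakfk" still has the child "f", so pruning stops there.
Nodes removed: 4

4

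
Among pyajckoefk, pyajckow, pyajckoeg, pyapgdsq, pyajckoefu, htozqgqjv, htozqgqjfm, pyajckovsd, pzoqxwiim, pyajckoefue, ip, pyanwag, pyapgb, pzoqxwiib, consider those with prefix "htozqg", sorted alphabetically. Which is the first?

DFS of the "htozqg" subtree visits, in order: "htozqgqjfm", "htozqgqjv"
The 1st is htozqgqjfm.

htozqgqjfm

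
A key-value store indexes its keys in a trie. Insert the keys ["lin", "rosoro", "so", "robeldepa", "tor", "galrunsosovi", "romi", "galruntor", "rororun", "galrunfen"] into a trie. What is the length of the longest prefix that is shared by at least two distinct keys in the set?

The deepest shared node is where two words last agree before diverging.
"galrunfen" and "galrunsosovi" agree on "galrun" (6 characters) before diverging; nothing deeper is shared.
Longest shared-prefix length: 6

6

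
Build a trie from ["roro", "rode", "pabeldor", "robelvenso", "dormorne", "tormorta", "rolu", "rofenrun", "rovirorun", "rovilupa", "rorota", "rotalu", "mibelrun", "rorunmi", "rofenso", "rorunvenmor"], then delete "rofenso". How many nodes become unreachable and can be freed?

2

After clearing the end-marker at "rofenso", prune upward until reaching a node still needed by another word.
The suffix "so" (2 nodes) is used only by "rofenso"; the node for "rofen" still has the child "r", so pruning stops there.
Nodes removed: 2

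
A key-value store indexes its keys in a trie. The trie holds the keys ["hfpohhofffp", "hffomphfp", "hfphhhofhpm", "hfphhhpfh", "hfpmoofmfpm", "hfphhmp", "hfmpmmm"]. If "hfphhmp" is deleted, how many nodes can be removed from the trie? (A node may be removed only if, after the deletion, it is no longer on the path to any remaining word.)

2

After clearing the end-marker at "hfphhmp", prune upward until reaching a node still needed by another word.
The suffix "mp" (2 nodes) is used only by "hfphhmp"; the node for "hfphh" still has the child "h", so pruning stops there.
Nodes removed: 2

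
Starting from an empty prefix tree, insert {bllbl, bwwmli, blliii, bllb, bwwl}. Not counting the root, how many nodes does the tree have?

Insert word by word; a character creates a node only if that edge doesn't already exist:
  "bllbl" → 5 new (b, l, l, b, l)
  "bwwmli" → prefix "b" already present; 5 new (w, w, m, l, i)
  "blliii" → prefix "bll" already present; 3 new (i, i, i)
  "bllb" → prefix "bllb" already present; 0 new (none)
  "bwwl" → prefix "bww" already present; 1 new (l)
Total nodes = 5 + 5 + 3 + 0 + 1 = 14

14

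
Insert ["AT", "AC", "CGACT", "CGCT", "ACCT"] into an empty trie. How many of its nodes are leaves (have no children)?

4

Leaves are exactly the stored words that no other stored word extends.
Those words: "ACCT", "AT", "CGACT", "CGCT"
Leaf count: 4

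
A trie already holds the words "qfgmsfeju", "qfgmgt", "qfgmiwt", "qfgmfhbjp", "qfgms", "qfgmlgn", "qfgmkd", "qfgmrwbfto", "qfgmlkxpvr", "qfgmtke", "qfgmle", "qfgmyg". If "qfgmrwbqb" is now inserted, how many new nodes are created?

The longest prefix of "qfgmrwbqb" already in the trie is "qfgmrwb" (length 7).
New nodes needed: |"qfgmrwbqb"| − 7 = 9 − 7 = 2.

2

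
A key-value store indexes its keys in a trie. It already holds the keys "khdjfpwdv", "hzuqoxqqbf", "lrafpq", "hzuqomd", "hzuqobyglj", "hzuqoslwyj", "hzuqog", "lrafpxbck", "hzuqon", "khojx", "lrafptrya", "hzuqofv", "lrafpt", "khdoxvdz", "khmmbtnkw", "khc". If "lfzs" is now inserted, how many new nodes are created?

3

"l" is already a path in the trie; the remaining "fzs" must be added.
So 4 − 1 = 3 new nodes.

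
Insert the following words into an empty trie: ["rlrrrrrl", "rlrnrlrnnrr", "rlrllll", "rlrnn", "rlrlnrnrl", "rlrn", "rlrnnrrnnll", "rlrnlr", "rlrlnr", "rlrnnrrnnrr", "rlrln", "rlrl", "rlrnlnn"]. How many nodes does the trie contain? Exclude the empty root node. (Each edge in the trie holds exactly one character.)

38

Insert word by word; a character creates a node only if that edge doesn't already exist:
  "rlrrrrrl" → 8 new (r, l, r, r, r, r, r, l)
  "rlrnrlrnnrr" → prefix "rlr" already present; 8 new (n, r, l, r, n, n, r, r)
  "rlrllll" → prefix "rlr" already present; 4 new (l, l, l, l)
  "rlrnn" → prefix "rlrn" already present; 1 new (n)
  "rlrlnrnrl" → prefix "rlrl" already present; 5 new (n, r, n, r, l)
  "rlrn" → prefix "rlrn" already present; 0 new (none)
  "rlrnnrrnnll" → prefix "rlrnn" already present; 6 new (r, r, n, n, l, l)
  "rlrnlr" → prefix "rlrn" already present; 2 new (l, r)
  "rlrlnr" → prefix "rlrlnr" already present; 0 new (none)
  "rlrnnrrnnrr" → prefix "rlrnnrrnn" already present; 2 new (r, r)
  "rlrln" → prefix "rlrln" already present; 0 new (none)
  "rlrl" → prefix "rlrl" already present; 0 new (none)
  "rlrnlnn" → prefix "rlrnl" already present; 2 new (n, n)
Total nodes = 8 + 8 + 4 + 1 + 5 + 0 + 6 + 2 + 0 + 2 + 0 + 0 + 2 = 38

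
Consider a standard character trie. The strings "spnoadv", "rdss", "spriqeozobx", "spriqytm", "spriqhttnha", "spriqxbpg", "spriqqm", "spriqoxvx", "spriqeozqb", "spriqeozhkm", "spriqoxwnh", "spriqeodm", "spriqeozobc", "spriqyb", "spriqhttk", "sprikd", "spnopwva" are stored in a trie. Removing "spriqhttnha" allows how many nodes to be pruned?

After clearing the end-marker at "spriqhttnha", prune upward until reaching a node still needed by another word.
The suffix "nha" (3 nodes) is used only by "spriqhttnha"; the node for "spriqhtt" still has the child "k", so pruning stops there.
Nodes removed: 3

3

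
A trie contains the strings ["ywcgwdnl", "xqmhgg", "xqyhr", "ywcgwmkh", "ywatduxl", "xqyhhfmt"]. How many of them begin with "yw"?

Filter for entries beginning with "yw":
Matches: "ywatduxl", "ywcgwdnl", "ywcgwmkh"
Count: 3

3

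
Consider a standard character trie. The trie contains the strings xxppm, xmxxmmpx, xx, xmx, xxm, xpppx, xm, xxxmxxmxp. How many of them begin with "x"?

Filter for entries beginning with "x":
Matches: "xm", "xmx", "xmxxmmpx", "xpppx", "xx", "xxm", "xxppm", "xxxmxxmxp"
Count: 8

8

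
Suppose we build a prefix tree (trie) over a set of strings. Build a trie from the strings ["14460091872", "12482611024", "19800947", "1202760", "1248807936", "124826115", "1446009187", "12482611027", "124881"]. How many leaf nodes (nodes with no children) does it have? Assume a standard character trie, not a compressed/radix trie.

8

Leaves are exactly the stored words that no other stored word extends.
Those words: "1202760", "12482611024", "12482611027", "124826115", "1248807936", "124881", "14460091872", "19800947"
Leaf count: 8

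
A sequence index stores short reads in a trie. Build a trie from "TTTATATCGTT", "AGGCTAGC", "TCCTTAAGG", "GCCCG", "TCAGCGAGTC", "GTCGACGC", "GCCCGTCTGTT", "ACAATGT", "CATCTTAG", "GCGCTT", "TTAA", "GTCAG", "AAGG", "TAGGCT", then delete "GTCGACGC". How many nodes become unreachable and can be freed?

5

After clearing the end-marker at "GTCGACGC", prune upward until reaching a node still needed by another word.
The suffix "GACGC" (5 nodes) is used only by "GTCGACGC"; the node for "GTC" still has the child "A", so pruning stops there.
Nodes removed: 5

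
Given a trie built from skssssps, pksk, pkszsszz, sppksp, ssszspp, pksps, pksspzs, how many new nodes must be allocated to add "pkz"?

Walking "pkz" from the root, the first 2 characters ("pk") follow existing edges; "z" is the first miss.
So 3 − 2 = 1 new nodes.

1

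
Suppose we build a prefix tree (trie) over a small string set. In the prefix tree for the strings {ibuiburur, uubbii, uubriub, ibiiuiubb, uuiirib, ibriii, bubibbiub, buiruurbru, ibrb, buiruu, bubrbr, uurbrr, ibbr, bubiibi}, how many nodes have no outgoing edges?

A leaf is a node with no children — equivalently, the end of a word that is not a proper prefix of any other stored word.
Those words: "bubibbiub", "bubiibi", "bubrbr", "buiruurbru", "ibbr", "ibiiuiubb", "ibrb", "ibriii", "ibuiburur", "uubbii", "uubriub", "uuiirib", "uurbrr"
Leaf count: 13

13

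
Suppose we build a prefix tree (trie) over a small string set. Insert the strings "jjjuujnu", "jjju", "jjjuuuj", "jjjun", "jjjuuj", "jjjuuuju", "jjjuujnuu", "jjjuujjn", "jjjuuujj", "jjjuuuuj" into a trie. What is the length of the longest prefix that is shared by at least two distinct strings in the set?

The deepest shared node is where two words last agree before diverging.
"jjjuujnu" and "jjjuujnuu" agree on "jjjuujnu" (8 characters) before diverging; nothing deeper is shared.
Longest shared-prefix length: 8

8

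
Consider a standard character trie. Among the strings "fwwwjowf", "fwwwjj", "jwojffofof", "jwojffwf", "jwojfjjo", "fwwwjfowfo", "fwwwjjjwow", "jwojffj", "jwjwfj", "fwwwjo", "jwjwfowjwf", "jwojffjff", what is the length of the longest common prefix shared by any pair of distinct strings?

Look for the deepest trie node that still has at least two words in its subtree.
e.g. "jwojffj" and "jwojffjff" share the prefix "jwojffj" of length 7; no pair shares a longer one.
Longest shared-prefix length: 7

7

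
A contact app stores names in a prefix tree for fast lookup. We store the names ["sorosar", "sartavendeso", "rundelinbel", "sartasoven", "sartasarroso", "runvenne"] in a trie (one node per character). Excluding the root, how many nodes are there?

For each word, the new-node count is its length minus the longest prefix already in the trie:
  "sorosar" → 7 new (s, o, r, o, s, a, r)
  "sartavendeso" → prefix "s" already present; 11 new (a, r, t, a, v, e, n, d, e, s, o)
  "rundelinbel" → 11 new (r, u, n, d, e, l, i, n, b, e, l)
  "sartasoven" → prefix "sarta" already present; 5 new (s, o, v, e, n)
  "sartasarroso" → prefix "sartas" already present; 6 new (a, r, r, o, s, o)
  "runvenne" → prefix "run" already present; 5 new (v, e, n, n, e)
Total nodes = 7 + 11 + 11 + 5 + 6 + 5 = 45

45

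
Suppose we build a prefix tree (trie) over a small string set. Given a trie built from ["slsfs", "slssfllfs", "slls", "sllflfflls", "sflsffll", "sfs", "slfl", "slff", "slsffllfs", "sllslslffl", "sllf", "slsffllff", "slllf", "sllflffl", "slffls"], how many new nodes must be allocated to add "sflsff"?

Every character of "sflsff" already lies on an existing path (it is a prefix of some stored word).
No new nodes are needed: 0.

0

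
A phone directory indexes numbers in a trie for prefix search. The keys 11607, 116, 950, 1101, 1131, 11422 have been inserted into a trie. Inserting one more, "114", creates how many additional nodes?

0

"114" is already a full path in the trie; only an end-marker is added.
No new nodes are needed: 0.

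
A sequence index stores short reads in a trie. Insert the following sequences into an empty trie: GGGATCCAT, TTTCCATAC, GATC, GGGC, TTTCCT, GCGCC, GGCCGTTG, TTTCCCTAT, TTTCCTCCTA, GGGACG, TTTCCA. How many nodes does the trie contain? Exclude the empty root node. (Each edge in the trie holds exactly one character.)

43

Trace insertions, counting only characters that open a new branch:
  "GGGATCCAT" → 9 new (G, G, G, A, T, C, C, A, T)
  "TTTCCATAC" → 9 new (T, T, T, C, C, A, T, A, C)
  "GATC" → prefix "G" already present; 3 new (A, T, C)
  "GGGC" → prefix "GGG" already present; 1 new (C)
  "TTTCCT" → prefix "TTTCC" already present; 1 new (T)
  "GCGCC" → prefix "G" already present; 4 new (C, G, C, C)
  "GGCCGTTG" → prefix "GG" already present; 6 new (C, C, G, T, T, G)
  "TTTCCCTAT" → prefix "TTTCC" already present; 4 new (C, T, A, T)
  "TTTCCTCCTA" → prefix "TTTCCT" already present; 4 new (C, C, T, A)
  "GGGACG" → prefix "GGGA" already present; 2 new (C, G)
  "TTTCCA" → prefix "TTTCCA" already present; 0 new (none)
Total nodes = 9 + 9 + 3 + 1 + 1 + 4 + 6 + 4 + 4 + 2 + 0 = 43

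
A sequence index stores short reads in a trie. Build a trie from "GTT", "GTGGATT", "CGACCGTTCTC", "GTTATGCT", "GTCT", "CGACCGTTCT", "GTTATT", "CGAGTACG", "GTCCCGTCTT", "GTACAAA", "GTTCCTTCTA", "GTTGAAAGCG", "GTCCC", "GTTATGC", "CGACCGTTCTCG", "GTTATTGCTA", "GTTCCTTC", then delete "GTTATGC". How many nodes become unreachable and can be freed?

Walk "GTTATGC" from the leaf back toward the root, removing each node that no remaining word uses.
Every node on "GTTATGC" is still needed (e.g. by "GTTATGCT"), so nothing is freed.
Nodes removed: 0

0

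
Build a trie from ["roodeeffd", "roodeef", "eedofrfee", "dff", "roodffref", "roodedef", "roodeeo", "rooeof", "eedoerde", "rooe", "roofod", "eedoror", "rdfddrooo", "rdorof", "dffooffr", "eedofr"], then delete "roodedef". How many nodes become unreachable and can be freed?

Walk "roodedef" from the leaf back toward the root, removing each node that no remaining word uses.
The suffix "def" (3 nodes) is used only by "roodedef"; the node for "roode" still has the child "e", so pruning stops there.
Nodes removed: 3

3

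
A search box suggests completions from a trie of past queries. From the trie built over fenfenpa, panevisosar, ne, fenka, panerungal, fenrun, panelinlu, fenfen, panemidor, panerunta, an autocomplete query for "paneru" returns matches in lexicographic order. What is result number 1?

DFS of the "paneru" subtree visits, in order: "panerungal", "panerunta"
Position 1: panerungal

panerungal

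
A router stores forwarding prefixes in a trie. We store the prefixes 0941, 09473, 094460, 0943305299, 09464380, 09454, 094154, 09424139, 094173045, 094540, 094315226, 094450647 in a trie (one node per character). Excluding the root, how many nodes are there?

Insert word by word; a character creates a node only if that edge doesn't already exist:
  "0941" → 4 new (0, 9, 4, 1)
  "09473" → prefix "094" already present; 2 new (7, 3)
  "094460" → prefix "094" already present; 3 new (4, 6, 0)
  "0943305299" → prefix "094" already present; 7 new (3, 3, 0, 5, 2, 9, 9)
  "09464380" → prefix "094" already present; 5 new (6, 4, 3, 8, 0)
  "09454" → prefix "094" already present; 2 new (5, 4)
  "094154" → prefix "0941" already present; 2 new (5, 4)
  "09424139" → prefix "094" already present; 5 new (2, 4, 1, 3, 9)
  "094173045" → prefix "0941" already present; 5 new (7, 3, 0, 4, 5)
  "094540" → prefix "09454" already present; 1 new (0)
  "094315226" → prefix "0943" already present; 5 new (1, 5, 2, 2, 6)
  "094450647" → prefix "0944" already present; 5 new (5, 0, 6, 4, 7)
Total nodes = 4 + 2 + 3 + 7 + 5 + 2 + 2 + 5 + 5 + 1 + 5 + 5 = 46

46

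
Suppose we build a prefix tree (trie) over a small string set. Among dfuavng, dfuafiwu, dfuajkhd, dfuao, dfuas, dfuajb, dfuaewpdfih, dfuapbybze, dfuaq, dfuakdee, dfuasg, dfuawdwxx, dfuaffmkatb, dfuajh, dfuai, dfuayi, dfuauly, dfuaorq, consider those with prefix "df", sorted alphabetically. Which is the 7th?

Words with prefix "df", in lexicographic order: "dfuaewpdfih", "dfuaffmkatb", "dfuafiwu", "dfuai", "dfuajb", "dfuajh", "dfuajkhd", "dfuakdee", "dfuao", "dfuaorq", "dfuapbybze", "dfuaq", "dfuas", "dfuasg", "dfuauly", "dfuavng", "dfuawdwxx", "dfuayi"
Position 7: dfuajkhd

dfuajkhd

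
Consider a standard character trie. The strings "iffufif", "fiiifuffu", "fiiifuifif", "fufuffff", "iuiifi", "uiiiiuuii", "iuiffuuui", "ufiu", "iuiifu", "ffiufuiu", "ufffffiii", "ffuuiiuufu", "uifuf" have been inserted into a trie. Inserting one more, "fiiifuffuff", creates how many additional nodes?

The longest prefix of "fiiifuffuff" already in the trie is "fiiifuffu" (length 9).
Each of the 2 remaining characters creates one node.

2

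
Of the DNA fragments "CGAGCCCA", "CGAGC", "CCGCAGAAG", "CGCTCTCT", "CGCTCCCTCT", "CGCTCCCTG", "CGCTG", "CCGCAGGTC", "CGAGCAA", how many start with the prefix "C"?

Traverse to the node for "C", then collect every word in that subtree.
Words under "C": CCGCAGAAG, CCGCAGGTC, CGAGC, CGAGCAA, CGAGCCCA, CGCTCCCTCT, CGCTCCCTG, CGCTCTCT, CGCTG
Count: 9

9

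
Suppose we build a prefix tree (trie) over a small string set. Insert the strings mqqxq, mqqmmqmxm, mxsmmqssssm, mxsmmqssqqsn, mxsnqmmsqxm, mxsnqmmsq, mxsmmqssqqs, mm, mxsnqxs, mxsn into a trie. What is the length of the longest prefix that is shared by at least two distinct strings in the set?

11

The deepest shared node is where two words last agree before diverging.
"mxsmmqssqqs" and "mxsmmqssqqsn" agree on "mxsmmqssqqs" (11 characters) before diverging; nothing deeper is shared.
Longest shared-prefix length: 11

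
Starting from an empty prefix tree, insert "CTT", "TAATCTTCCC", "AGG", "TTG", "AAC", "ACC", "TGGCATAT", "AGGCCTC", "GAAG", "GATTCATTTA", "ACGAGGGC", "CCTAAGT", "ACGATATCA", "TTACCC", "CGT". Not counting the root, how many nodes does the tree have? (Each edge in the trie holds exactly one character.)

68

For each word, the new-node count is its length minus the longest prefix already in the trie:
  "CTT" → 3 new (C, T, T)
  "TAATCTTCCC" → 10 new (T, A, A, T, C, T, T, C, C, C)
  "AGG" → 3 new (A, G, G)
  "TTG" → prefix "T" already present; 2 new (T, G)
  "AAC" → prefix "A" already present; 2 new (A, C)
  "ACC" → prefix "A" already present; 2 new (C, C)
  "TGGCATAT" → prefix "T" already present; 7 new (G, G, C, A, T, A, T)
  "AGGCCTC" → prefix "AGG" already present; 4 new (C, C, T, C)
  "GAAG" → 4 new (G, A, A, G)
  "GATTCATTTA" → prefix "GA" already present; 8 new (T, T, C, A, T, T, T, A)
  "ACGAGGGC" → prefix "AC" already present; 6 new (G, A, G, G, G, C)
  "CCTAAGT" → prefix "C" already present; 6 new (C, T, A, A, G, T)
  "ACGATATCA" → prefix "ACGA" already present; 5 new (T, A, T, C, A)
  "TTACCC" → prefix "TT" already present; 4 new (A, C, C, C)
  "CGT" → prefix "C" already present; 2 new (G, T)
Total nodes = 3 + 10 + 3 + 2 + 2 + 2 + 7 + 4 + 4 + 8 + 6 + 6 + 5 + 4 + 2 = 68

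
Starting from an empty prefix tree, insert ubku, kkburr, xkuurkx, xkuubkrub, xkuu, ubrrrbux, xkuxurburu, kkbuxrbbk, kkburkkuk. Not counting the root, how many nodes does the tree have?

44

Trace insertions, counting only characters that open a new branch:
  "ubku" → 4 new (u, b, k, u)
  "kkburr" → 6 new (k, k, b, u, r, r)
  "xkuurkx" → 7 new (x, k, u, u, r, k, x)
  "xkuubkrub" → prefix "xkuu" already present; 5 new (b, k, r, u, b)
  "xkuu" → prefix "xkuu" already present; 0 new (none)
  "ubrrrbux" → prefix "ub" already present; 6 new (r, r, r, b, u, x)
  "xkuxurburu" → prefix "xku" already present; 7 new (x, u, r, b, u, r, u)
  "kkbuxrbbk" → prefix "kkbu" already present; 5 new (x, r, b, b, k)
  "kkburkkuk" → prefix "kkbur" already present; 4 new (k, k, u, k)
Total nodes = 4 + 6 + 7 + 5 + 0 + 6 + 7 + 5 + 4 = 44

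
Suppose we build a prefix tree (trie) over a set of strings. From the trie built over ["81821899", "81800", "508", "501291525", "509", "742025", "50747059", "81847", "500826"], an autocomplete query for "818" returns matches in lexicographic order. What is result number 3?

81847

Filter for "818…" and sort: "81800", "81821899", "81847"
Position 3: 81847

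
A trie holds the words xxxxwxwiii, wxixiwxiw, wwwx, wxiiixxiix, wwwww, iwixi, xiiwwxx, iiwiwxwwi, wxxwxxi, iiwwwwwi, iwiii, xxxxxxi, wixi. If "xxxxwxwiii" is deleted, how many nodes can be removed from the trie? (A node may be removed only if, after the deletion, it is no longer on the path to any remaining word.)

After clearing the end-marker at "xxxxwxwiii", prune upward until reaching a node still needed by another word.
The suffix "wxwiii" (6 nodes) is used only by "xxxxwxwiii"; the node for "xxxx" still has the child "x", so pruning stops there.
Nodes removed: 6

6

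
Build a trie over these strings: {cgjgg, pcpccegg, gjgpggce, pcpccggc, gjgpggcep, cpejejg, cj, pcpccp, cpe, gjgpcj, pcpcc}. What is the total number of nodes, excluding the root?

35

Trace insertions, counting only characters that open a new branch:
  "cgjgg" → 5 new (c, g, j, g, g)
  "pcpccegg" → 8 new (p, c, p, c, c, e, g, g)
  "gjgpggce" → 8 new (g, j, g, p, g, g, c, e)
  "pcpccggc" → prefix "pcpcc" already present; 3 new (g, g, c)
  "gjgpggcep" → prefix "gjgpggce" already present; 1 new (p)
  "cpejejg" → prefix "c" already present; 6 new (p, e, j, e, j, g)
  "cj" → prefix "c" already present; 1 new (j)
  "pcpccp" → prefix "pcpcc" already present; 1 new (p)
  "cpe" → prefix "cpe" already present; 0 new (none)
  "gjgpcj" → prefix "gjgp" already present; 2 new (c, j)
  "pcpcc" → prefix "pcpcc" already present; 0 new (none)
Total nodes = 5 + 8 + 8 + 3 + 1 + 6 + 1 + 1 + 0 + 2 + 0 = 35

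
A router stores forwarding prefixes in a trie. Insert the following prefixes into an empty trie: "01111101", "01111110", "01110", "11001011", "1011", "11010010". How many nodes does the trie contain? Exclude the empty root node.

Count nodes per top-level branch (shared prefixes stored once):
  '0'-branch (01110, 01111101, 01111110): 11 nodes
  '1'-branch (1011, 11001011, 11010010): 16 nodes
Sum: 27

27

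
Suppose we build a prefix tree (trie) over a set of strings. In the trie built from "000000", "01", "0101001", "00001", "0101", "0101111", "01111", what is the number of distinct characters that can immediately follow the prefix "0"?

2

Follow the path "0" to its node, then look at its outgoing edges.
Distinct next characters after "0": 0, 1.
That node has 2 child edges.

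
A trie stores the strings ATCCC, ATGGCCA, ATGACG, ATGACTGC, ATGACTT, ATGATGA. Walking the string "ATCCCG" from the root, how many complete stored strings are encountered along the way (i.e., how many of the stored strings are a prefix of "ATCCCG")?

1

Check each prefix of "ATCCCG" against the stored set — each match is an end-marker on the path.
Prefixes of the query that are stored words: "ATCCC"
Count: 1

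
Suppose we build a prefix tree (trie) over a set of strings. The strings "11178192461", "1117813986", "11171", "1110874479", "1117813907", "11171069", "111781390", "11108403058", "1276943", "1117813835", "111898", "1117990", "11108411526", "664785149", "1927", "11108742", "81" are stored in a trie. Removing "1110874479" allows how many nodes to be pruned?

After clearing the end-marker at "1110874479", prune upward until reaching a node still needed by another word.
The suffix "479" (3 nodes) is used only by "1110874479"; the node for "1110874" still has the child "2", so pruning stops there.
Nodes removed: 3

3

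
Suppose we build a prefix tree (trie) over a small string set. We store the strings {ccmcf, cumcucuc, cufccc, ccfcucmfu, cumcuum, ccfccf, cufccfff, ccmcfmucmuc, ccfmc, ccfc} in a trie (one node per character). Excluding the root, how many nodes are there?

Trace insertions, counting only characters that open a new branch:
  "ccmcf" → 5 new (c, c, m, c, f)
  "cumcucuc" → prefix "c" already present; 7 new (u, m, c, u, c, u, c)
  "cufccc" → prefix "cu" already present; 4 new (f, c, c, c)
  "ccfcucmfu" → prefix "cc" already present; 7 new (f, c, u, c, m, f, u)
  "cumcuum" → prefix "cumcu" already present; 2 new (u, m)
  "ccfccf" → prefix "ccfc" already present; 2 new (c, f)
  "cufccfff" → prefix "cufcc" already present; 3 new (f, f, f)
  "ccmcfmucmuc" → prefix "ccmcf" already present; 6 new (m, u, c, m, u, c)
  "ccfmc" → prefix "ccf" already present; 2 new (m, c)
  "ccfc" → prefix "ccfc" already present; 0 new (none)
Total nodes = 5 + 7 + 4 + 7 + 2 + 2 + 3 + 6 + 2 + 0 = 38

38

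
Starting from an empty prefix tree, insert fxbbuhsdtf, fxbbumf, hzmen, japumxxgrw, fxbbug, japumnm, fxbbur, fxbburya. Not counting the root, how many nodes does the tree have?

Count nodes per top-level branch (shared prefixes stored once):
  'f'-branch (fxbbug, fxbbuhsdtf, fxbbumf, fxbbur, fxbburya): 16 nodes
  'h'-branch (hzmen): 5 nodes
  'j'-branch (japumnm, japumxxgrw): 12 nodes
Sum: 33

33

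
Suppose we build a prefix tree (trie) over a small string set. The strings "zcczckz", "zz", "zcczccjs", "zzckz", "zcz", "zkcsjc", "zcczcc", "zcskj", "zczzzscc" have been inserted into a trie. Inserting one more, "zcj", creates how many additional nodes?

Walking "zcj" from the root, the first 2 characters ("zc") follow existing edges; "j" is the first miss.
New nodes needed: |"zcj"| − 2 = 3 − 2 = 1.

1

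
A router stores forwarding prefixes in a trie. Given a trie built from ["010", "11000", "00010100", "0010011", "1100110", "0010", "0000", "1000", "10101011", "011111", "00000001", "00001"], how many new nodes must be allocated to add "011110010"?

Walking "011110010" from the root, the first 5 characters ("01111") follow existing edges; "0" is the first miss.
So 9 − 5 = 4 new nodes.

4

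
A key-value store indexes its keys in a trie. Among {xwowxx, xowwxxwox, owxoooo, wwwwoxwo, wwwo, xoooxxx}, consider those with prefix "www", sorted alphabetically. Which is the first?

DFS of the "www" subtree visits, in order: "wwwo", "wwwwoxwo"
The 1st is wwwo.

wwwo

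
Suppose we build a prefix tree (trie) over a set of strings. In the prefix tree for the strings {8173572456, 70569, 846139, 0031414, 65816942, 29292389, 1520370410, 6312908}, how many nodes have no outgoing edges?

Leaves are exactly the stored words that no other stored word extends.
Those words: "0031414", "1520370410", "29292389", "6312908", "65816942", "70569", "8173572456", "846139"
Leaf count: 8

8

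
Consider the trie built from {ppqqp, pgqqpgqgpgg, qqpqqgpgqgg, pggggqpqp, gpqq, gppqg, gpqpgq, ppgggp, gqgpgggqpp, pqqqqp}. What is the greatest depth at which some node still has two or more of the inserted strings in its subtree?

3

The deepest shared node is where two words last agree before diverging.
"gpqpgq" and "gpqq" agree on "gpq" (3 characters) before diverging; nothing deeper is shared.
Longest shared-prefix length: 3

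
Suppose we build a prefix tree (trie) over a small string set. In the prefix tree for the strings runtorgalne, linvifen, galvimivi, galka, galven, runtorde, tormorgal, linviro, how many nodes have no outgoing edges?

Leaves are exactly the stored words that no other stored word extends.
Those words: "galka", "galven", "galvimivi", "linvifen", "linviro", "runtorde", "runtorgalne", "tormorgal"
Leaf count: 8

8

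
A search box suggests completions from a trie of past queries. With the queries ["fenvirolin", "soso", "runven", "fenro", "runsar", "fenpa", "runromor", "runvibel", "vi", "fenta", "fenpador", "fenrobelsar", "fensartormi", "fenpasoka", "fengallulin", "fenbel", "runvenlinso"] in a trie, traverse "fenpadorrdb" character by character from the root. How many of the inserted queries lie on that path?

2

Traverse "fenpadorrdb" character by character; count nodes along the way that are marked as word ends.
Prefixes of the query that are stored words: "fenpa", "fenpador"
Count: 2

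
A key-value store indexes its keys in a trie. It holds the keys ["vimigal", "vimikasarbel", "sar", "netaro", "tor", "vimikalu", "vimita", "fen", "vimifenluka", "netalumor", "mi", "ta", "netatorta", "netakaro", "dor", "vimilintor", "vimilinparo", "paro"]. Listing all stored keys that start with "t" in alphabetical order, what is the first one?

ta

Filter for "t…" and sort: "ta", "tor"
Position 1: ta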